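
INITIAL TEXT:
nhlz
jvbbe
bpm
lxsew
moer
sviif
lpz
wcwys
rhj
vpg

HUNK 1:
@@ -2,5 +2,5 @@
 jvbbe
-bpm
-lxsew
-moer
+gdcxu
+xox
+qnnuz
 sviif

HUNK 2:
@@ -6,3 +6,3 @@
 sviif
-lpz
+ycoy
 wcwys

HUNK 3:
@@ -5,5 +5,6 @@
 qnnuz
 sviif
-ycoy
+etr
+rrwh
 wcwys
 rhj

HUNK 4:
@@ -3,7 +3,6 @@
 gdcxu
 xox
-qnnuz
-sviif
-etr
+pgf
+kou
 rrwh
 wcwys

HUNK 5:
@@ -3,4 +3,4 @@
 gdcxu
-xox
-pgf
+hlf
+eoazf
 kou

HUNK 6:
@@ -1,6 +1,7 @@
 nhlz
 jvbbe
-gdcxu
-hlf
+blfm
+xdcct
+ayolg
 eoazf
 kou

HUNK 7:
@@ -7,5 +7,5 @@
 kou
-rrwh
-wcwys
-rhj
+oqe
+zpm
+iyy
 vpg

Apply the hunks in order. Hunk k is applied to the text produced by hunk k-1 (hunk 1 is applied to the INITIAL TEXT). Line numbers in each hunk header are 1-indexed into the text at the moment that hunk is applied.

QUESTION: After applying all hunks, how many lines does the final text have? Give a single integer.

Answer: 11

Derivation:
Hunk 1: at line 2 remove [bpm,lxsew,moer] add [gdcxu,xox,qnnuz] -> 10 lines: nhlz jvbbe gdcxu xox qnnuz sviif lpz wcwys rhj vpg
Hunk 2: at line 6 remove [lpz] add [ycoy] -> 10 lines: nhlz jvbbe gdcxu xox qnnuz sviif ycoy wcwys rhj vpg
Hunk 3: at line 5 remove [ycoy] add [etr,rrwh] -> 11 lines: nhlz jvbbe gdcxu xox qnnuz sviif etr rrwh wcwys rhj vpg
Hunk 4: at line 3 remove [qnnuz,sviif,etr] add [pgf,kou] -> 10 lines: nhlz jvbbe gdcxu xox pgf kou rrwh wcwys rhj vpg
Hunk 5: at line 3 remove [xox,pgf] add [hlf,eoazf] -> 10 lines: nhlz jvbbe gdcxu hlf eoazf kou rrwh wcwys rhj vpg
Hunk 6: at line 1 remove [gdcxu,hlf] add [blfm,xdcct,ayolg] -> 11 lines: nhlz jvbbe blfm xdcct ayolg eoazf kou rrwh wcwys rhj vpg
Hunk 7: at line 7 remove [rrwh,wcwys,rhj] add [oqe,zpm,iyy] -> 11 lines: nhlz jvbbe blfm xdcct ayolg eoazf kou oqe zpm iyy vpg
Final line count: 11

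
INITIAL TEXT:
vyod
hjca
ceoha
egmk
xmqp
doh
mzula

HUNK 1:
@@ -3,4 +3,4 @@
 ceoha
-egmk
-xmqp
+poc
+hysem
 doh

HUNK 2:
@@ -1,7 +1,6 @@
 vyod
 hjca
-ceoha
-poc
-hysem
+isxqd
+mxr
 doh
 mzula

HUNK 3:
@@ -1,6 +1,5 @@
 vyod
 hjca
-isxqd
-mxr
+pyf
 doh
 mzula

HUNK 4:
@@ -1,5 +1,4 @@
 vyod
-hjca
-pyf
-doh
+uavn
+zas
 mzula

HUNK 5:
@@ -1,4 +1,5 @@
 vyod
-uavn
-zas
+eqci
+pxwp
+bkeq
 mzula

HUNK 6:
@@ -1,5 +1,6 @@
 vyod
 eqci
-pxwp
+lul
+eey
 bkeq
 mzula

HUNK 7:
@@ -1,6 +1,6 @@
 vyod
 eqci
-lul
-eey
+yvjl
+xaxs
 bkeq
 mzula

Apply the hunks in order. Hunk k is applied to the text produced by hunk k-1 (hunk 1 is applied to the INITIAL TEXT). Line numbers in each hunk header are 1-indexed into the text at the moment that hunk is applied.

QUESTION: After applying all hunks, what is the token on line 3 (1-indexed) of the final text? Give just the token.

Hunk 1: at line 3 remove [egmk,xmqp] add [poc,hysem] -> 7 lines: vyod hjca ceoha poc hysem doh mzula
Hunk 2: at line 1 remove [ceoha,poc,hysem] add [isxqd,mxr] -> 6 lines: vyod hjca isxqd mxr doh mzula
Hunk 3: at line 1 remove [isxqd,mxr] add [pyf] -> 5 lines: vyod hjca pyf doh mzula
Hunk 4: at line 1 remove [hjca,pyf,doh] add [uavn,zas] -> 4 lines: vyod uavn zas mzula
Hunk 5: at line 1 remove [uavn,zas] add [eqci,pxwp,bkeq] -> 5 lines: vyod eqci pxwp bkeq mzula
Hunk 6: at line 1 remove [pxwp] add [lul,eey] -> 6 lines: vyod eqci lul eey bkeq mzula
Hunk 7: at line 1 remove [lul,eey] add [yvjl,xaxs] -> 6 lines: vyod eqci yvjl xaxs bkeq mzula
Final line 3: yvjl

Answer: yvjl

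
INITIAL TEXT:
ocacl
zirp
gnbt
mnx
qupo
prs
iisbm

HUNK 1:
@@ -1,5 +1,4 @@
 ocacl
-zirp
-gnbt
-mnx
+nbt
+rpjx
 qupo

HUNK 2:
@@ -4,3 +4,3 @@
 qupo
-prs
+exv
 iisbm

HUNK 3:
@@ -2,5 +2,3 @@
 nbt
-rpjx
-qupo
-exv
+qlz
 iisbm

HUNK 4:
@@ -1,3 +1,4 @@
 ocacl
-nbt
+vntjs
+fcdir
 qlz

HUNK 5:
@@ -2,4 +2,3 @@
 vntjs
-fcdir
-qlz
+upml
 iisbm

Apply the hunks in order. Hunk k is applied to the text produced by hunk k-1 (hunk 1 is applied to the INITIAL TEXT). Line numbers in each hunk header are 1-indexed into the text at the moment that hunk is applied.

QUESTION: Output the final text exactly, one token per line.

Answer: ocacl
vntjs
upml
iisbm

Derivation:
Hunk 1: at line 1 remove [zirp,gnbt,mnx] add [nbt,rpjx] -> 6 lines: ocacl nbt rpjx qupo prs iisbm
Hunk 2: at line 4 remove [prs] add [exv] -> 6 lines: ocacl nbt rpjx qupo exv iisbm
Hunk 3: at line 2 remove [rpjx,qupo,exv] add [qlz] -> 4 lines: ocacl nbt qlz iisbm
Hunk 4: at line 1 remove [nbt] add [vntjs,fcdir] -> 5 lines: ocacl vntjs fcdir qlz iisbm
Hunk 5: at line 2 remove [fcdir,qlz] add [upml] -> 4 lines: ocacl vntjs upml iisbm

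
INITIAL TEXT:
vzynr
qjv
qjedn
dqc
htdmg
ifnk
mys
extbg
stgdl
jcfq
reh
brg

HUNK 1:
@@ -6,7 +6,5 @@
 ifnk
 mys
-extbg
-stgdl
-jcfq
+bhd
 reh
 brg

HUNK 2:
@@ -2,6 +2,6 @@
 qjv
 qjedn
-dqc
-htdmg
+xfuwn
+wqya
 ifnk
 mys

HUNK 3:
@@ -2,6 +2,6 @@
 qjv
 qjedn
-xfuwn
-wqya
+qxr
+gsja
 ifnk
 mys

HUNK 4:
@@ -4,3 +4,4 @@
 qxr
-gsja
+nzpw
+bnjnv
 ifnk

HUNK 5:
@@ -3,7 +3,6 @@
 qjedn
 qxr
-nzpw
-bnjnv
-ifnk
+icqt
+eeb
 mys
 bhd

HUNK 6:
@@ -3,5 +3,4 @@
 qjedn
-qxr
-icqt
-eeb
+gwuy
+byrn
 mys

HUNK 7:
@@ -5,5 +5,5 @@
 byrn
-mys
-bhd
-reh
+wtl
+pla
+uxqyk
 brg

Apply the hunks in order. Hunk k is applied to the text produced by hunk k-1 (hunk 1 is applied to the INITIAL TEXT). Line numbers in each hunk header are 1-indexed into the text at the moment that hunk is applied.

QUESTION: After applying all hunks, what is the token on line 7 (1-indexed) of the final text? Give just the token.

Hunk 1: at line 6 remove [extbg,stgdl,jcfq] add [bhd] -> 10 lines: vzynr qjv qjedn dqc htdmg ifnk mys bhd reh brg
Hunk 2: at line 2 remove [dqc,htdmg] add [xfuwn,wqya] -> 10 lines: vzynr qjv qjedn xfuwn wqya ifnk mys bhd reh brg
Hunk 3: at line 2 remove [xfuwn,wqya] add [qxr,gsja] -> 10 lines: vzynr qjv qjedn qxr gsja ifnk mys bhd reh brg
Hunk 4: at line 4 remove [gsja] add [nzpw,bnjnv] -> 11 lines: vzynr qjv qjedn qxr nzpw bnjnv ifnk mys bhd reh brg
Hunk 5: at line 3 remove [nzpw,bnjnv,ifnk] add [icqt,eeb] -> 10 lines: vzynr qjv qjedn qxr icqt eeb mys bhd reh brg
Hunk 6: at line 3 remove [qxr,icqt,eeb] add [gwuy,byrn] -> 9 lines: vzynr qjv qjedn gwuy byrn mys bhd reh brg
Hunk 7: at line 5 remove [mys,bhd,reh] add [wtl,pla,uxqyk] -> 9 lines: vzynr qjv qjedn gwuy byrn wtl pla uxqyk brg
Final line 7: pla

Answer: pla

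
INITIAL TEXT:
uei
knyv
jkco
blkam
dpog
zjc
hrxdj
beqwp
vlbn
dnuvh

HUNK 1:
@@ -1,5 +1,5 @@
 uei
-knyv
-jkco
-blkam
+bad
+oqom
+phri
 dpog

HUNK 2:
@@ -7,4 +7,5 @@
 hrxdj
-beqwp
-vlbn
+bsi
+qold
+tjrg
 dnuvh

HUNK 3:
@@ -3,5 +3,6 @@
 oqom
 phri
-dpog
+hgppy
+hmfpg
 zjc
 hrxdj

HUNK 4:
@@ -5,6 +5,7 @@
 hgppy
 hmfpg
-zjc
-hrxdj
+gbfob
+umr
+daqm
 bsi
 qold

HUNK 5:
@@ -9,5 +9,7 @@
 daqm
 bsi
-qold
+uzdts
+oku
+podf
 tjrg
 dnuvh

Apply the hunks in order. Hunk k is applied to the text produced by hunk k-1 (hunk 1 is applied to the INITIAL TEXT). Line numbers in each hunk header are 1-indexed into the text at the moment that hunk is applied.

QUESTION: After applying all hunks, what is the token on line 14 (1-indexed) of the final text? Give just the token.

Answer: tjrg

Derivation:
Hunk 1: at line 1 remove [knyv,jkco,blkam] add [bad,oqom,phri] -> 10 lines: uei bad oqom phri dpog zjc hrxdj beqwp vlbn dnuvh
Hunk 2: at line 7 remove [beqwp,vlbn] add [bsi,qold,tjrg] -> 11 lines: uei bad oqom phri dpog zjc hrxdj bsi qold tjrg dnuvh
Hunk 3: at line 3 remove [dpog] add [hgppy,hmfpg] -> 12 lines: uei bad oqom phri hgppy hmfpg zjc hrxdj bsi qold tjrg dnuvh
Hunk 4: at line 5 remove [zjc,hrxdj] add [gbfob,umr,daqm] -> 13 lines: uei bad oqom phri hgppy hmfpg gbfob umr daqm bsi qold tjrg dnuvh
Hunk 5: at line 9 remove [qold] add [uzdts,oku,podf] -> 15 lines: uei bad oqom phri hgppy hmfpg gbfob umr daqm bsi uzdts oku podf tjrg dnuvh
Final line 14: tjrg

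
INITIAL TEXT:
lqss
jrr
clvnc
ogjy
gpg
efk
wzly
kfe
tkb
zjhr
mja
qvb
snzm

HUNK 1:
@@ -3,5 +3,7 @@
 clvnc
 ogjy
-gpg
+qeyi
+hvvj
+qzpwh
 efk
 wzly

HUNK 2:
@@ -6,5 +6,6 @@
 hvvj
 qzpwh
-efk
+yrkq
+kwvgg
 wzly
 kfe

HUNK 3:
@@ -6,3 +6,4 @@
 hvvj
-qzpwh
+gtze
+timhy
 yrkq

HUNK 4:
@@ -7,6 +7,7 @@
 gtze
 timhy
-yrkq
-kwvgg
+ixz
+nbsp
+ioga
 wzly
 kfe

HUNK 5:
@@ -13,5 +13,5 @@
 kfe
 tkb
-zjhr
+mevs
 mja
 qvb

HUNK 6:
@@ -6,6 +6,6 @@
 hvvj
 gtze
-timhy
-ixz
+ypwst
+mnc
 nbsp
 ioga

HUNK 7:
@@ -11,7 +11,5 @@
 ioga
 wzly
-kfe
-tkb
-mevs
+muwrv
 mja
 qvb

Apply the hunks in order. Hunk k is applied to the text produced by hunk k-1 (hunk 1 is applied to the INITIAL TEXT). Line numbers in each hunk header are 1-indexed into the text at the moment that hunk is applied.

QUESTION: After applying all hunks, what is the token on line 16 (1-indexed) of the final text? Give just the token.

Answer: snzm

Derivation:
Hunk 1: at line 3 remove [gpg] add [qeyi,hvvj,qzpwh] -> 15 lines: lqss jrr clvnc ogjy qeyi hvvj qzpwh efk wzly kfe tkb zjhr mja qvb snzm
Hunk 2: at line 6 remove [efk] add [yrkq,kwvgg] -> 16 lines: lqss jrr clvnc ogjy qeyi hvvj qzpwh yrkq kwvgg wzly kfe tkb zjhr mja qvb snzm
Hunk 3: at line 6 remove [qzpwh] add [gtze,timhy] -> 17 lines: lqss jrr clvnc ogjy qeyi hvvj gtze timhy yrkq kwvgg wzly kfe tkb zjhr mja qvb snzm
Hunk 4: at line 7 remove [yrkq,kwvgg] add [ixz,nbsp,ioga] -> 18 lines: lqss jrr clvnc ogjy qeyi hvvj gtze timhy ixz nbsp ioga wzly kfe tkb zjhr mja qvb snzm
Hunk 5: at line 13 remove [zjhr] add [mevs] -> 18 lines: lqss jrr clvnc ogjy qeyi hvvj gtze timhy ixz nbsp ioga wzly kfe tkb mevs mja qvb snzm
Hunk 6: at line 6 remove [timhy,ixz] add [ypwst,mnc] -> 18 lines: lqss jrr clvnc ogjy qeyi hvvj gtze ypwst mnc nbsp ioga wzly kfe tkb mevs mja qvb snzm
Hunk 7: at line 11 remove [kfe,tkb,mevs] add [muwrv] -> 16 lines: lqss jrr clvnc ogjy qeyi hvvj gtze ypwst mnc nbsp ioga wzly muwrv mja qvb snzm
Final line 16: snzm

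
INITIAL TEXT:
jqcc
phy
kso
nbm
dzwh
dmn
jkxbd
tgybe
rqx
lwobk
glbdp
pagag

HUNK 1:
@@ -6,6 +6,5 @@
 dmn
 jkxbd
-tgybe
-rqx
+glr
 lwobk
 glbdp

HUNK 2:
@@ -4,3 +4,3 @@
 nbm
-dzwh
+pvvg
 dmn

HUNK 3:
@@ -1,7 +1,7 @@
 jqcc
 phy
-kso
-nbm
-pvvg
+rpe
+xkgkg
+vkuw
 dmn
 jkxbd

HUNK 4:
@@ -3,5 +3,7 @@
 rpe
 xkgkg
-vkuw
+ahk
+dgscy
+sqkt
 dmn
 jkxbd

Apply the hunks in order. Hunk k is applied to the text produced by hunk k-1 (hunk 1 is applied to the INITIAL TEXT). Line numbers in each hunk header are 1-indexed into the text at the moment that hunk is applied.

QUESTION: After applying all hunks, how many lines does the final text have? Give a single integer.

Answer: 13

Derivation:
Hunk 1: at line 6 remove [tgybe,rqx] add [glr] -> 11 lines: jqcc phy kso nbm dzwh dmn jkxbd glr lwobk glbdp pagag
Hunk 2: at line 4 remove [dzwh] add [pvvg] -> 11 lines: jqcc phy kso nbm pvvg dmn jkxbd glr lwobk glbdp pagag
Hunk 3: at line 1 remove [kso,nbm,pvvg] add [rpe,xkgkg,vkuw] -> 11 lines: jqcc phy rpe xkgkg vkuw dmn jkxbd glr lwobk glbdp pagag
Hunk 4: at line 3 remove [vkuw] add [ahk,dgscy,sqkt] -> 13 lines: jqcc phy rpe xkgkg ahk dgscy sqkt dmn jkxbd glr lwobk glbdp pagag
Final line count: 13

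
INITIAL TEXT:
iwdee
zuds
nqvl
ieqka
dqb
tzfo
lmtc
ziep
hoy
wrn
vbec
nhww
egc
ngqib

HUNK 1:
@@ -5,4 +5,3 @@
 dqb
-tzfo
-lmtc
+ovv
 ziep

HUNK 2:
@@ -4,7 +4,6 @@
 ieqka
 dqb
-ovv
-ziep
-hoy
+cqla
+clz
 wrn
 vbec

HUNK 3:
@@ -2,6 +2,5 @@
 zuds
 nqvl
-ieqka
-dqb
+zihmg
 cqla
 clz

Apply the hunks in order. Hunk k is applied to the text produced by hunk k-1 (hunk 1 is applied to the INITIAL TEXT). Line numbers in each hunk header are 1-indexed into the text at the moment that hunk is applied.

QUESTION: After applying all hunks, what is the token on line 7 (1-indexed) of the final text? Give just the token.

Hunk 1: at line 5 remove [tzfo,lmtc] add [ovv] -> 13 lines: iwdee zuds nqvl ieqka dqb ovv ziep hoy wrn vbec nhww egc ngqib
Hunk 2: at line 4 remove [ovv,ziep,hoy] add [cqla,clz] -> 12 lines: iwdee zuds nqvl ieqka dqb cqla clz wrn vbec nhww egc ngqib
Hunk 3: at line 2 remove [ieqka,dqb] add [zihmg] -> 11 lines: iwdee zuds nqvl zihmg cqla clz wrn vbec nhww egc ngqib
Final line 7: wrn

Answer: wrn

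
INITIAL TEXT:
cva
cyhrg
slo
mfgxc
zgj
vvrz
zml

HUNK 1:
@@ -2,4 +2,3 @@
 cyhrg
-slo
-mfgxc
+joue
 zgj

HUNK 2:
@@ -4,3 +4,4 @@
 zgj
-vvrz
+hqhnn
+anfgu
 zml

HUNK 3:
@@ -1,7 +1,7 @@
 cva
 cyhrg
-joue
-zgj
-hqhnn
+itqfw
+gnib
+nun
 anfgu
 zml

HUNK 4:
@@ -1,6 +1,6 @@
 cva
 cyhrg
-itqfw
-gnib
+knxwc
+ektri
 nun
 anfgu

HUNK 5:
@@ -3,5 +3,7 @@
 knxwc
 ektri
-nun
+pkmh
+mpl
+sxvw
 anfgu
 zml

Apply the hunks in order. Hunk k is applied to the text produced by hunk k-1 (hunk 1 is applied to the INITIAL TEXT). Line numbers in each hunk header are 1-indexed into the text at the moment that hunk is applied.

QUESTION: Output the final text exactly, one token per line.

Answer: cva
cyhrg
knxwc
ektri
pkmh
mpl
sxvw
anfgu
zml

Derivation:
Hunk 1: at line 2 remove [slo,mfgxc] add [joue] -> 6 lines: cva cyhrg joue zgj vvrz zml
Hunk 2: at line 4 remove [vvrz] add [hqhnn,anfgu] -> 7 lines: cva cyhrg joue zgj hqhnn anfgu zml
Hunk 3: at line 1 remove [joue,zgj,hqhnn] add [itqfw,gnib,nun] -> 7 lines: cva cyhrg itqfw gnib nun anfgu zml
Hunk 4: at line 1 remove [itqfw,gnib] add [knxwc,ektri] -> 7 lines: cva cyhrg knxwc ektri nun anfgu zml
Hunk 5: at line 3 remove [nun] add [pkmh,mpl,sxvw] -> 9 lines: cva cyhrg knxwc ektri pkmh mpl sxvw anfgu zml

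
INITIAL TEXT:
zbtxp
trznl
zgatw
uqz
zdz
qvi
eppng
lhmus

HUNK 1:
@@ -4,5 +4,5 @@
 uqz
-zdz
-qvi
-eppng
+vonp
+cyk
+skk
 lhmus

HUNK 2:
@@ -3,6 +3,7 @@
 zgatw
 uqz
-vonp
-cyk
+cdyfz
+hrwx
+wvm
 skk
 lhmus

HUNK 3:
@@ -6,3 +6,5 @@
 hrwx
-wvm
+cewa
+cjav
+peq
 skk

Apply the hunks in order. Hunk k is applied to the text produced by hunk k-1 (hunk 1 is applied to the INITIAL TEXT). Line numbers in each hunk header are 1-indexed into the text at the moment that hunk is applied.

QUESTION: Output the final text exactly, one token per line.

Answer: zbtxp
trznl
zgatw
uqz
cdyfz
hrwx
cewa
cjav
peq
skk
lhmus

Derivation:
Hunk 1: at line 4 remove [zdz,qvi,eppng] add [vonp,cyk,skk] -> 8 lines: zbtxp trznl zgatw uqz vonp cyk skk lhmus
Hunk 2: at line 3 remove [vonp,cyk] add [cdyfz,hrwx,wvm] -> 9 lines: zbtxp trznl zgatw uqz cdyfz hrwx wvm skk lhmus
Hunk 3: at line 6 remove [wvm] add [cewa,cjav,peq] -> 11 lines: zbtxp trznl zgatw uqz cdyfz hrwx cewa cjav peq skk lhmus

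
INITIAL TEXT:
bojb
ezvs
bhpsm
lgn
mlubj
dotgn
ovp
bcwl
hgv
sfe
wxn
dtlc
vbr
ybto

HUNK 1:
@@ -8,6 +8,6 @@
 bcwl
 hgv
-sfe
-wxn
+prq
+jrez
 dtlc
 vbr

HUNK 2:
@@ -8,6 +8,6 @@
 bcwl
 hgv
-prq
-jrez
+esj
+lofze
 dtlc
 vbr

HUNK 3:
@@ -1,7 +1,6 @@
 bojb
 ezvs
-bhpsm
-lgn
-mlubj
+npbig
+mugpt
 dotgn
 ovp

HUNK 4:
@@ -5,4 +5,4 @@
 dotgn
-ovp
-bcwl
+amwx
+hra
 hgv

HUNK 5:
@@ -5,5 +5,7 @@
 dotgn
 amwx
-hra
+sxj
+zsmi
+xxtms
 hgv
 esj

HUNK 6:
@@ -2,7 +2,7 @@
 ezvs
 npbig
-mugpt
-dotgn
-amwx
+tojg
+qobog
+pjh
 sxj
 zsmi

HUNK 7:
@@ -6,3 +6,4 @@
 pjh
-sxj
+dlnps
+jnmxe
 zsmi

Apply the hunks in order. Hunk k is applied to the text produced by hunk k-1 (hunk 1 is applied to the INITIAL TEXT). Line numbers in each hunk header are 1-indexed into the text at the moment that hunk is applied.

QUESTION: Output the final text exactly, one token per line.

Answer: bojb
ezvs
npbig
tojg
qobog
pjh
dlnps
jnmxe
zsmi
xxtms
hgv
esj
lofze
dtlc
vbr
ybto

Derivation:
Hunk 1: at line 8 remove [sfe,wxn] add [prq,jrez] -> 14 lines: bojb ezvs bhpsm lgn mlubj dotgn ovp bcwl hgv prq jrez dtlc vbr ybto
Hunk 2: at line 8 remove [prq,jrez] add [esj,lofze] -> 14 lines: bojb ezvs bhpsm lgn mlubj dotgn ovp bcwl hgv esj lofze dtlc vbr ybto
Hunk 3: at line 1 remove [bhpsm,lgn,mlubj] add [npbig,mugpt] -> 13 lines: bojb ezvs npbig mugpt dotgn ovp bcwl hgv esj lofze dtlc vbr ybto
Hunk 4: at line 5 remove [ovp,bcwl] add [amwx,hra] -> 13 lines: bojb ezvs npbig mugpt dotgn amwx hra hgv esj lofze dtlc vbr ybto
Hunk 5: at line 5 remove [hra] add [sxj,zsmi,xxtms] -> 15 lines: bojb ezvs npbig mugpt dotgn amwx sxj zsmi xxtms hgv esj lofze dtlc vbr ybto
Hunk 6: at line 2 remove [mugpt,dotgn,amwx] add [tojg,qobog,pjh] -> 15 lines: bojb ezvs npbig tojg qobog pjh sxj zsmi xxtms hgv esj lofze dtlc vbr ybto
Hunk 7: at line 6 remove [sxj] add [dlnps,jnmxe] -> 16 lines: bojb ezvs npbig tojg qobog pjh dlnps jnmxe zsmi xxtms hgv esj lofze dtlc vbr ybto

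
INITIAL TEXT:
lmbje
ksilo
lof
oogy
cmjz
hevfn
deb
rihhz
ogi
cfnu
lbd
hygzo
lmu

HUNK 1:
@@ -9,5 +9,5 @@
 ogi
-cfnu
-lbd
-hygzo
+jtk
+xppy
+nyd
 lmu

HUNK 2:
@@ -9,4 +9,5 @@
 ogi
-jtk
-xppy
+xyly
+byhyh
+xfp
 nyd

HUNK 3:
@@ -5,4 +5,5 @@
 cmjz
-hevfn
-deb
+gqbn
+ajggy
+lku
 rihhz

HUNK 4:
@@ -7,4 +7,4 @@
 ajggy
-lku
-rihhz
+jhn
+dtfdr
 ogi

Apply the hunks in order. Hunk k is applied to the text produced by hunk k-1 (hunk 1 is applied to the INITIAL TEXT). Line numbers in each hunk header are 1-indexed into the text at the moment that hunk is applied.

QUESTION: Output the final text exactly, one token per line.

Answer: lmbje
ksilo
lof
oogy
cmjz
gqbn
ajggy
jhn
dtfdr
ogi
xyly
byhyh
xfp
nyd
lmu

Derivation:
Hunk 1: at line 9 remove [cfnu,lbd,hygzo] add [jtk,xppy,nyd] -> 13 lines: lmbje ksilo lof oogy cmjz hevfn deb rihhz ogi jtk xppy nyd lmu
Hunk 2: at line 9 remove [jtk,xppy] add [xyly,byhyh,xfp] -> 14 lines: lmbje ksilo lof oogy cmjz hevfn deb rihhz ogi xyly byhyh xfp nyd lmu
Hunk 3: at line 5 remove [hevfn,deb] add [gqbn,ajggy,lku] -> 15 lines: lmbje ksilo lof oogy cmjz gqbn ajggy lku rihhz ogi xyly byhyh xfp nyd lmu
Hunk 4: at line 7 remove [lku,rihhz] add [jhn,dtfdr] -> 15 lines: lmbje ksilo lof oogy cmjz gqbn ajggy jhn dtfdr ogi xyly byhyh xfp nyd lmu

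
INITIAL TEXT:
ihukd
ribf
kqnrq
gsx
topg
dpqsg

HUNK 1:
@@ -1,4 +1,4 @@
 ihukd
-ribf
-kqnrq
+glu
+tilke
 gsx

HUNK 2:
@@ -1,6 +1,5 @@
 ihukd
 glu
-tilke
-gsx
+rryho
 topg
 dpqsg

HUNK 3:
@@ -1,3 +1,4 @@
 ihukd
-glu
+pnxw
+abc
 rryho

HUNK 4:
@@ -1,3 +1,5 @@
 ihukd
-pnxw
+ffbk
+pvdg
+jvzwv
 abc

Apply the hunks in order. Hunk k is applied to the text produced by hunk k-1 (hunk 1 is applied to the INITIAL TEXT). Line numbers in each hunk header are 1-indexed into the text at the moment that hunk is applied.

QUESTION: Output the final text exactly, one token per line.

Answer: ihukd
ffbk
pvdg
jvzwv
abc
rryho
topg
dpqsg

Derivation:
Hunk 1: at line 1 remove [ribf,kqnrq] add [glu,tilke] -> 6 lines: ihukd glu tilke gsx topg dpqsg
Hunk 2: at line 1 remove [tilke,gsx] add [rryho] -> 5 lines: ihukd glu rryho topg dpqsg
Hunk 3: at line 1 remove [glu] add [pnxw,abc] -> 6 lines: ihukd pnxw abc rryho topg dpqsg
Hunk 4: at line 1 remove [pnxw] add [ffbk,pvdg,jvzwv] -> 8 lines: ihukd ffbk pvdg jvzwv abc rryho topg dpqsg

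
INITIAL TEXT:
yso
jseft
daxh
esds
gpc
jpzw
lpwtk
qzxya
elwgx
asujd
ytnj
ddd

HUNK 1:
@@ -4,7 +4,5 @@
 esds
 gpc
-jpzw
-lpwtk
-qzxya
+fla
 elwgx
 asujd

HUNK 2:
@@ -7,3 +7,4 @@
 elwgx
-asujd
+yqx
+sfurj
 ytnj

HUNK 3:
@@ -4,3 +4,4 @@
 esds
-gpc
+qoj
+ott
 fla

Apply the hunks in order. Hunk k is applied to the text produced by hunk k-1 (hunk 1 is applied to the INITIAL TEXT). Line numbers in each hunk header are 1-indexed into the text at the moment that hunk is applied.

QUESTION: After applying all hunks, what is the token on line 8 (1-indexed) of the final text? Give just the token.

Hunk 1: at line 4 remove [jpzw,lpwtk,qzxya] add [fla] -> 10 lines: yso jseft daxh esds gpc fla elwgx asujd ytnj ddd
Hunk 2: at line 7 remove [asujd] add [yqx,sfurj] -> 11 lines: yso jseft daxh esds gpc fla elwgx yqx sfurj ytnj ddd
Hunk 3: at line 4 remove [gpc] add [qoj,ott] -> 12 lines: yso jseft daxh esds qoj ott fla elwgx yqx sfurj ytnj ddd
Final line 8: elwgx

Answer: elwgx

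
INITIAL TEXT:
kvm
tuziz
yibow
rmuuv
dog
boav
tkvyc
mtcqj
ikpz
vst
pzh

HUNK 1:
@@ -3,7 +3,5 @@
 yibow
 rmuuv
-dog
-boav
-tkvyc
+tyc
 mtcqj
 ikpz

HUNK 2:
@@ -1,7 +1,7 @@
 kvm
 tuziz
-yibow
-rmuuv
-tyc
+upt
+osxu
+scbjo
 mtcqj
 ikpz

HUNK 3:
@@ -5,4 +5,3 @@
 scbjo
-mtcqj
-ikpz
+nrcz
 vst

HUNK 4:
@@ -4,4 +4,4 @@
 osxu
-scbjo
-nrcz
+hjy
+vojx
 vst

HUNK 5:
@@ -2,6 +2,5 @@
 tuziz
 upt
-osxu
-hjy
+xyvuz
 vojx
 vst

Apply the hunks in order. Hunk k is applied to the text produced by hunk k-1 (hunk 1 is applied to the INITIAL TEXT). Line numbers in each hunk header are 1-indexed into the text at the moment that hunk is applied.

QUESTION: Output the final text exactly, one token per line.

Hunk 1: at line 3 remove [dog,boav,tkvyc] add [tyc] -> 9 lines: kvm tuziz yibow rmuuv tyc mtcqj ikpz vst pzh
Hunk 2: at line 1 remove [yibow,rmuuv,tyc] add [upt,osxu,scbjo] -> 9 lines: kvm tuziz upt osxu scbjo mtcqj ikpz vst pzh
Hunk 3: at line 5 remove [mtcqj,ikpz] add [nrcz] -> 8 lines: kvm tuziz upt osxu scbjo nrcz vst pzh
Hunk 4: at line 4 remove [scbjo,nrcz] add [hjy,vojx] -> 8 lines: kvm tuziz upt osxu hjy vojx vst pzh
Hunk 5: at line 2 remove [osxu,hjy] add [xyvuz] -> 7 lines: kvm tuziz upt xyvuz vojx vst pzh

Answer: kvm
tuziz
upt
xyvuz
vojx
vst
pzh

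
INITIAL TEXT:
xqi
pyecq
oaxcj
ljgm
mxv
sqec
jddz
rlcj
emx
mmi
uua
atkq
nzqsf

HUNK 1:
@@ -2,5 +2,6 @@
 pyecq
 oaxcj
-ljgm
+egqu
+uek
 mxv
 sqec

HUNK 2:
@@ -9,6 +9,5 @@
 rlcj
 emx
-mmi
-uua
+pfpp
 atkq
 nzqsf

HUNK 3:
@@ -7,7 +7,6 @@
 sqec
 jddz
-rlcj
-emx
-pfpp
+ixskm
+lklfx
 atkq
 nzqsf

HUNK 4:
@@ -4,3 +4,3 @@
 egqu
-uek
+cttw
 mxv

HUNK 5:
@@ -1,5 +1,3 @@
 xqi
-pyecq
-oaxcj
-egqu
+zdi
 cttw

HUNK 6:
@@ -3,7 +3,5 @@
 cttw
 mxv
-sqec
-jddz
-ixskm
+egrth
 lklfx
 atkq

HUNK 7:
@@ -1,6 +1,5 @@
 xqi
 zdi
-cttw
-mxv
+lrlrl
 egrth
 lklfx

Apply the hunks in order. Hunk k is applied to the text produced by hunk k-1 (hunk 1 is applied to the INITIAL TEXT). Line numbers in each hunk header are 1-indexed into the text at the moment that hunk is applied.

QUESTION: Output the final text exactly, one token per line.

Hunk 1: at line 2 remove [ljgm] add [egqu,uek] -> 14 lines: xqi pyecq oaxcj egqu uek mxv sqec jddz rlcj emx mmi uua atkq nzqsf
Hunk 2: at line 9 remove [mmi,uua] add [pfpp] -> 13 lines: xqi pyecq oaxcj egqu uek mxv sqec jddz rlcj emx pfpp atkq nzqsf
Hunk 3: at line 7 remove [rlcj,emx,pfpp] add [ixskm,lklfx] -> 12 lines: xqi pyecq oaxcj egqu uek mxv sqec jddz ixskm lklfx atkq nzqsf
Hunk 4: at line 4 remove [uek] add [cttw] -> 12 lines: xqi pyecq oaxcj egqu cttw mxv sqec jddz ixskm lklfx atkq nzqsf
Hunk 5: at line 1 remove [pyecq,oaxcj,egqu] add [zdi] -> 10 lines: xqi zdi cttw mxv sqec jddz ixskm lklfx atkq nzqsf
Hunk 6: at line 3 remove [sqec,jddz,ixskm] add [egrth] -> 8 lines: xqi zdi cttw mxv egrth lklfx atkq nzqsf
Hunk 7: at line 1 remove [cttw,mxv] add [lrlrl] -> 7 lines: xqi zdi lrlrl egrth lklfx atkq nzqsf

Answer: xqi
zdi
lrlrl
egrth
lklfx
atkq
nzqsf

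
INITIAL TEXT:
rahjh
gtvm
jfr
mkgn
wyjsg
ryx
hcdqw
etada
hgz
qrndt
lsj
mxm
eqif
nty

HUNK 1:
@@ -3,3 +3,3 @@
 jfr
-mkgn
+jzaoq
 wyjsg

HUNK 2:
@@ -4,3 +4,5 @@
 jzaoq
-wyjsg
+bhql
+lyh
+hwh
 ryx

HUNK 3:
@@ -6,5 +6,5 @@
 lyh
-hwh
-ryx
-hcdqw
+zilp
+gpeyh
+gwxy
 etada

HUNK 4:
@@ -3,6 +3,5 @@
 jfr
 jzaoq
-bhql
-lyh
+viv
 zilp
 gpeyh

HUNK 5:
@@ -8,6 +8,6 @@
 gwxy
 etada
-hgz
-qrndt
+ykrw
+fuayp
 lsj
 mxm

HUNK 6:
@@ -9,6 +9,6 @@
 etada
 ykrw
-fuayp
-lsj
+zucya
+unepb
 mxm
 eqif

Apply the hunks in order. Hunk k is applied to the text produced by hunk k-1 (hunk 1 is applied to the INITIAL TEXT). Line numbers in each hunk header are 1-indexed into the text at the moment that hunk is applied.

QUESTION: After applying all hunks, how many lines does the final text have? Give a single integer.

Answer: 15

Derivation:
Hunk 1: at line 3 remove [mkgn] add [jzaoq] -> 14 lines: rahjh gtvm jfr jzaoq wyjsg ryx hcdqw etada hgz qrndt lsj mxm eqif nty
Hunk 2: at line 4 remove [wyjsg] add [bhql,lyh,hwh] -> 16 lines: rahjh gtvm jfr jzaoq bhql lyh hwh ryx hcdqw etada hgz qrndt lsj mxm eqif nty
Hunk 3: at line 6 remove [hwh,ryx,hcdqw] add [zilp,gpeyh,gwxy] -> 16 lines: rahjh gtvm jfr jzaoq bhql lyh zilp gpeyh gwxy etada hgz qrndt lsj mxm eqif nty
Hunk 4: at line 3 remove [bhql,lyh] add [viv] -> 15 lines: rahjh gtvm jfr jzaoq viv zilp gpeyh gwxy etada hgz qrndt lsj mxm eqif nty
Hunk 5: at line 8 remove [hgz,qrndt] add [ykrw,fuayp] -> 15 lines: rahjh gtvm jfr jzaoq viv zilp gpeyh gwxy etada ykrw fuayp lsj mxm eqif nty
Hunk 6: at line 9 remove [fuayp,lsj] add [zucya,unepb] -> 15 lines: rahjh gtvm jfr jzaoq viv zilp gpeyh gwxy etada ykrw zucya unepb mxm eqif nty
Final line count: 15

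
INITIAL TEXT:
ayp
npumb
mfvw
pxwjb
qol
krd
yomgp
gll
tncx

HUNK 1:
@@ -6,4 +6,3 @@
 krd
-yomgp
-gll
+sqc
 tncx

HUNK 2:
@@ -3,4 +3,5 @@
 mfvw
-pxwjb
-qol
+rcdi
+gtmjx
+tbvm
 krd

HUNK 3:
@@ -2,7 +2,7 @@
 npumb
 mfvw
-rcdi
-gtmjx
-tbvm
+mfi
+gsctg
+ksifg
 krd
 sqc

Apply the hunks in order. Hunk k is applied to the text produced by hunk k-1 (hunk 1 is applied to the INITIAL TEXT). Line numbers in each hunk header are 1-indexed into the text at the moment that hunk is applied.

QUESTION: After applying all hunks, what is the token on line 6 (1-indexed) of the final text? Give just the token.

Answer: ksifg

Derivation:
Hunk 1: at line 6 remove [yomgp,gll] add [sqc] -> 8 lines: ayp npumb mfvw pxwjb qol krd sqc tncx
Hunk 2: at line 3 remove [pxwjb,qol] add [rcdi,gtmjx,tbvm] -> 9 lines: ayp npumb mfvw rcdi gtmjx tbvm krd sqc tncx
Hunk 3: at line 2 remove [rcdi,gtmjx,tbvm] add [mfi,gsctg,ksifg] -> 9 lines: ayp npumb mfvw mfi gsctg ksifg krd sqc tncx
Final line 6: ksifg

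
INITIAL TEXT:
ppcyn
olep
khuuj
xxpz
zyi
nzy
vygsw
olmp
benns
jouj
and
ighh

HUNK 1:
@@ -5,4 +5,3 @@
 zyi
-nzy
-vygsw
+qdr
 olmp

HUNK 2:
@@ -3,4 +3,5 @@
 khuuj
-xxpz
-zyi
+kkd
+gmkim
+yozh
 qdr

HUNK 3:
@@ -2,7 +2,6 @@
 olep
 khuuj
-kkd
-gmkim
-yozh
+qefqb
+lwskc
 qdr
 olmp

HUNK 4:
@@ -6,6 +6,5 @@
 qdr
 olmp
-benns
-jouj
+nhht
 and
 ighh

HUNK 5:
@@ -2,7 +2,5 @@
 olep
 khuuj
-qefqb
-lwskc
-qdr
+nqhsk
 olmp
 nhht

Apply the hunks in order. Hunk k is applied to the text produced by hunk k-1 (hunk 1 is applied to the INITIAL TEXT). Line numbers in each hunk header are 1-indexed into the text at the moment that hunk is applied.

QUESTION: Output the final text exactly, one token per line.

Answer: ppcyn
olep
khuuj
nqhsk
olmp
nhht
and
ighh

Derivation:
Hunk 1: at line 5 remove [nzy,vygsw] add [qdr] -> 11 lines: ppcyn olep khuuj xxpz zyi qdr olmp benns jouj and ighh
Hunk 2: at line 3 remove [xxpz,zyi] add [kkd,gmkim,yozh] -> 12 lines: ppcyn olep khuuj kkd gmkim yozh qdr olmp benns jouj and ighh
Hunk 3: at line 2 remove [kkd,gmkim,yozh] add [qefqb,lwskc] -> 11 lines: ppcyn olep khuuj qefqb lwskc qdr olmp benns jouj and ighh
Hunk 4: at line 6 remove [benns,jouj] add [nhht] -> 10 lines: ppcyn olep khuuj qefqb lwskc qdr olmp nhht and ighh
Hunk 5: at line 2 remove [qefqb,lwskc,qdr] add [nqhsk] -> 8 lines: ppcyn olep khuuj nqhsk olmp nhht and ighh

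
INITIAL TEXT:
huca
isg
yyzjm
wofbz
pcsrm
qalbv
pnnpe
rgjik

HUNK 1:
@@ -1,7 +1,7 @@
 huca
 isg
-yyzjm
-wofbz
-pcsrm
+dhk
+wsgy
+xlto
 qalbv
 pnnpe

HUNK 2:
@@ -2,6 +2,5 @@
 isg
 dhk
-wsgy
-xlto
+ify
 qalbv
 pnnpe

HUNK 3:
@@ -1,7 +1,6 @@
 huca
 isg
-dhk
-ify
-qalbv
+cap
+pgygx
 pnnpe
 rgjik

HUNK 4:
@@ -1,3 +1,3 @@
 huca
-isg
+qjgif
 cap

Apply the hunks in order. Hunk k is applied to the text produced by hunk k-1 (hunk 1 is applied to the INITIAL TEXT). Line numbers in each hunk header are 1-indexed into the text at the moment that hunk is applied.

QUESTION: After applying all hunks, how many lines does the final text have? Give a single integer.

Hunk 1: at line 1 remove [yyzjm,wofbz,pcsrm] add [dhk,wsgy,xlto] -> 8 lines: huca isg dhk wsgy xlto qalbv pnnpe rgjik
Hunk 2: at line 2 remove [wsgy,xlto] add [ify] -> 7 lines: huca isg dhk ify qalbv pnnpe rgjik
Hunk 3: at line 1 remove [dhk,ify,qalbv] add [cap,pgygx] -> 6 lines: huca isg cap pgygx pnnpe rgjik
Hunk 4: at line 1 remove [isg] add [qjgif] -> 6 lines: huca qjgif cap pgygx pnnpe rgjik
Final line count: 6

Answer: 6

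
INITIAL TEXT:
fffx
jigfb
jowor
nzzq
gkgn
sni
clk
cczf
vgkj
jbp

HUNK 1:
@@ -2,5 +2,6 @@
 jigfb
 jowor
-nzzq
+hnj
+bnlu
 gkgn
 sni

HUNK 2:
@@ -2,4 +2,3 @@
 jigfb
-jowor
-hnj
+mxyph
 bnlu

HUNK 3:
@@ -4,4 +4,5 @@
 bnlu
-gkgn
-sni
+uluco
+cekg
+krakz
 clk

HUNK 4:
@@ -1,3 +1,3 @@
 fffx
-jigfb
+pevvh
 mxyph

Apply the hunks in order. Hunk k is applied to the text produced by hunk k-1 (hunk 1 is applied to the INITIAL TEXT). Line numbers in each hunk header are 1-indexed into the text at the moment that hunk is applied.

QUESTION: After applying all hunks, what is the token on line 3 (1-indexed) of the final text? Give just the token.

Hunk 1: at line 2 remove [nzzq] add [hnj,bnlu] -> 11 lines: fffx jigfb jowor hnj bnlu gkgn sni clk cczf vgkj jbp
Hunk 2: at line 2 remove [jowor,hnj] add [mxyph] -> 10 lines: fffx jigfb mxyph bnlu gkgn sni clk cczf vgkj jbp
Hunk 3: at line 4 remove [gkgn,sni] add [uluco,cekg,krakz] -> 11 lines: fffx jigfb mxyph bnlu uluco cekg krakz clk cczf vgkj jbp
Hunk 4: at line 1 remove [jigfb] add [pevvh] -> 11 lines: fffx pevvh mxyph bnlu uluco cekg krakz clk cczf vgkj jbp
Final line 3: mxyph

Answer: mxyph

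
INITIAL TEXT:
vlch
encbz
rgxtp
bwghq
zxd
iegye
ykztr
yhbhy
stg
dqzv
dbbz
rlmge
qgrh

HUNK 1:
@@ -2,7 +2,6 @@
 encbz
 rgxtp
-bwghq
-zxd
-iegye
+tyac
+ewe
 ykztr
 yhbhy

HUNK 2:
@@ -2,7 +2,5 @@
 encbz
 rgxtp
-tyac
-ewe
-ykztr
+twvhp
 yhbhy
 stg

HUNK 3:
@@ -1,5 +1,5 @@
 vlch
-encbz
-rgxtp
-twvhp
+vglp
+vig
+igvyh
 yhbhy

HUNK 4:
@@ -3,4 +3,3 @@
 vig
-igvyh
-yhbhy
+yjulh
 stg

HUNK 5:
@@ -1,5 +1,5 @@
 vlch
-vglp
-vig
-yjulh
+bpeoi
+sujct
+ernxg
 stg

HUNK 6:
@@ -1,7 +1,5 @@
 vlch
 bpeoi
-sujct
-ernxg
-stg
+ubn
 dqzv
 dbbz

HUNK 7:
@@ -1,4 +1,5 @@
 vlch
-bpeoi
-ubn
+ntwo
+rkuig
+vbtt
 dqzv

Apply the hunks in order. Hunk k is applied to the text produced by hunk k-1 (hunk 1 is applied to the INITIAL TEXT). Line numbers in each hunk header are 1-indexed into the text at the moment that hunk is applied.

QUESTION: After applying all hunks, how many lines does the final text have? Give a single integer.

Answer: 8

Derivation:
Hunk 1: at line 2 remove [bwghq,zxd,iegye] add [tyac,ewe] -> 12 lines: vlch encbz rgxtp tyac ewe ykztr yhbhy stg dqzv dbbz rlmge qgrh
Hunk 2: at line 2 remove [tyac,ewe,ykztr] add [twvhp] -> 10 lines: vlch encbz rgxtp twvhp yhbhy stg dqzv dbbz rlmge qgrh
Hunk 3: at line 1 remove [encbz,rgxtp,twvhp] add [vglp,vig,igvyh] -> 10 lines: vlch vglp vig igvyh yhbhy stg dqzv dbbz rlmge qgrh
Hunk 4: at line 3 remove [igvyh,yhbhy] add [yjulh] -> 9 lines: vlch vglp vig yjulh stg dqzv dbbz rlmge qgrh
Hunk 5: at line 1 remove [vglp,vig,yjulh] add [bpeoi,sujct,ernxg] -> 9 lines: vlch bpeoi sujct ernxg stg dqzv dbbz rlmge qgrh
Hunk 6: at line 1 remove [sujct,ernxg,stg] add [ubn] -> 7 lines: vlch bpeoi ubn dqzv dbbz rlmge qgrh
Hunk 7: at line 1 remove [bpeoi,ubn] add [ntwo,rkuig,vbtt] -> 8 lines: vlch ntwo rkuig vbtt dqzv dbbz rlmge qgrh
Final line count: 8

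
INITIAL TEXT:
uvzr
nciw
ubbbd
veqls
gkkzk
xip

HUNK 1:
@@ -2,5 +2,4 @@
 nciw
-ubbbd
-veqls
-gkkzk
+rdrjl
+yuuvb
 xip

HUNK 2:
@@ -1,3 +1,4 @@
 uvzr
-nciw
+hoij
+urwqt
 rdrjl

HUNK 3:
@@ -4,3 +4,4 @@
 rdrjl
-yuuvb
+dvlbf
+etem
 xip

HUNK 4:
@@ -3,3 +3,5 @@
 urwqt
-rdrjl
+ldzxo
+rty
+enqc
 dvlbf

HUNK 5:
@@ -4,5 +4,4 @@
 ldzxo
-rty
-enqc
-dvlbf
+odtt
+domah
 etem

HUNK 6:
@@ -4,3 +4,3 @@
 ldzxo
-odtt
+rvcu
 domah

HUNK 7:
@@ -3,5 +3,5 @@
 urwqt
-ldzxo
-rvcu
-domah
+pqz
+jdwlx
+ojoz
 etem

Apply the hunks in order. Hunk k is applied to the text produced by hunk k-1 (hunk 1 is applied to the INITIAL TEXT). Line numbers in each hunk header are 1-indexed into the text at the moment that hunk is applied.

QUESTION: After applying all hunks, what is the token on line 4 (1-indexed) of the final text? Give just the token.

Answer: pqz

Derivation:
Hunk 1: at line 2 remove [ubbbd,veqls,gkkzk] add [rdrjl,yuuvb] -> 5 lines: uvzr nciw rdrjl yuuvb xip
Hunk 2: at line 1 remove [nciw] add [hoij,urwqt] -> 6 lines: uvzr hoij urwqt rdrjl yuuvb xip
Hunk 3: at line 4 remove [yuuvb] add [dvlbf,etem] -> 7 lines: uvzr hoij urwqt rdrjl dvlbf etem xip
Hunk 4: at line 3 remove [rdrjl] add [ldzxo,rty,enqc] -> 9 lines: uvzr hoij urwqt ldzxo rty enqc dvlbf etem xip
Hunk 5: at line 4 remove [rty,enqc,dvlbf] add [odtt,domah] -> 8 lines: uvzr hoij urwqt ldzxo odtt domah etem xip
Hunk 6: at line 4 remove [odtt] add [rvcu] -> 8 lines: uvzr hoij urwqt ldzxo rvcu domah etem xip
Hunk 7: at line 3 remove [ldzxo,rvcu,domah] add [pqz,jdwlx,ojoz] -> 8 lines: uvzr hoij urwqt pqz jdwlx ojoz etem xip
Final line 4: pqz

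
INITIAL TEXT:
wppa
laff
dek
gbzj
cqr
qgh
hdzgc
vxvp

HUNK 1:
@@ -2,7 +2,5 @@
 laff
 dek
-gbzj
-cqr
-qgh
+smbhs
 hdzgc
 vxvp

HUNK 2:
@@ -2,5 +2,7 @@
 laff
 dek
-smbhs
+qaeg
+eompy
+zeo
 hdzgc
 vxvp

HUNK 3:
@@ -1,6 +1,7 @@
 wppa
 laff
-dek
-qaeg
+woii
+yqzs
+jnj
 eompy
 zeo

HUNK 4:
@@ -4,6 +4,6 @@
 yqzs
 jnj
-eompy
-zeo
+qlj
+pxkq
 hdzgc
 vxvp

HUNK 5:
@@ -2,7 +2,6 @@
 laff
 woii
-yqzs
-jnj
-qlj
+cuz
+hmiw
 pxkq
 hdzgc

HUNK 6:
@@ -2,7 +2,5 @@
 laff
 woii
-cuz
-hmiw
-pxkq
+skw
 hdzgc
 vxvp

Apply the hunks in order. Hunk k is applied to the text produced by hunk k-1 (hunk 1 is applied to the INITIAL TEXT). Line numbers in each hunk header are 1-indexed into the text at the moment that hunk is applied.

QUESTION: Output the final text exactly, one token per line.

Answer: wppa
laff
woii
skw
hdzgc
vxvp

Derivation:
Hunk 1: at line 2 remove [gbzj,cqr,qgh] add [smbhs] -> 6 lines: wppa laff dek smbhs hdzgc vxvp
Hunk 2: at line 2 remove [smbhs] add [qaeg,eompy,zeo] -> 8 lines: wppa laff dek qaeg eompy zeo hdzgc vxvp
Hunk 3: at line 1 remove [dek,qaeg] add [woii,yqzs,jnj] -> 9 lines: wppa laff woii yqzs jnj eompy zeo hdzgc vxvp
Hunk 4: at line 4 remove [eompy,zeo] add [qlj,pxkq] -> 9 lines: wppa laff woii yqzs jnj qlj pxkq hdzgc vxvp
Hunk 5: at line 2 remove [yqzs,jnj,qlj] add [cuz,hmiw] -> 8 lines: wppa laff woii cuz hmiw pxkq hdzgc vxvp
Hunk 6: at line 2 remove [cuz,hmiw,pxkq] add [skw] -> 6 lines: wppa laff woii skw hdzgc vxvp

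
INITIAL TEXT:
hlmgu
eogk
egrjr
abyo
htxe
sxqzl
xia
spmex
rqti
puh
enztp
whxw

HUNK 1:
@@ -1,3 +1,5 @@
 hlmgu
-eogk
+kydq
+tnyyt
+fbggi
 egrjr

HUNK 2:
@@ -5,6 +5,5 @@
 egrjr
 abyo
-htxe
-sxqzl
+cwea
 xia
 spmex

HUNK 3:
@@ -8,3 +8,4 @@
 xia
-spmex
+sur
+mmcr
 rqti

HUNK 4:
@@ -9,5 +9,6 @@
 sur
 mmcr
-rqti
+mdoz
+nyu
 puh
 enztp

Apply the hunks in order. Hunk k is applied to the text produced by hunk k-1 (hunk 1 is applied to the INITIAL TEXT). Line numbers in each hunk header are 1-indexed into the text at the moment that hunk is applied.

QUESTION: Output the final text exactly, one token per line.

Hunk 1: at line 1 remove [eogk] add [kydq,tnyyt,fbggi] -> 14 lines: hlmgu kydq tnyyt fbggi egrjr abyo htxe sxqzl xia spmex rqti puh enztp whxw
Hunk 2: at line 5 remove [htxe,sxqzl] add [cwea] -> 13 lines: hlmgu kydq tnyyt fbggi egrjr abyo cwea xia spmex rqti puh enztp whxw
Hunk 3: at line 8 remove [spmex] add [sur,mmcr] -> 14 lines: hlmgu kydq tnyyt fbggi egrjr abyo cwea xia sur mmcr rqti puh enztp whxw
Hunk 4: at line 9 remove [rqti] add [mdoz,nyu] -> 15 lines: hlmgu kydq tnyyt fbggi egrjr abyo cwea xia sur mmcr mdoz nyu puh enztp whxw

Answer: hlmgu
kydq
tnyyt
fbggi
egrjr
abyo
cwea
xia
sur
mmcr
mdoz
nyu
puh
enztp
whxw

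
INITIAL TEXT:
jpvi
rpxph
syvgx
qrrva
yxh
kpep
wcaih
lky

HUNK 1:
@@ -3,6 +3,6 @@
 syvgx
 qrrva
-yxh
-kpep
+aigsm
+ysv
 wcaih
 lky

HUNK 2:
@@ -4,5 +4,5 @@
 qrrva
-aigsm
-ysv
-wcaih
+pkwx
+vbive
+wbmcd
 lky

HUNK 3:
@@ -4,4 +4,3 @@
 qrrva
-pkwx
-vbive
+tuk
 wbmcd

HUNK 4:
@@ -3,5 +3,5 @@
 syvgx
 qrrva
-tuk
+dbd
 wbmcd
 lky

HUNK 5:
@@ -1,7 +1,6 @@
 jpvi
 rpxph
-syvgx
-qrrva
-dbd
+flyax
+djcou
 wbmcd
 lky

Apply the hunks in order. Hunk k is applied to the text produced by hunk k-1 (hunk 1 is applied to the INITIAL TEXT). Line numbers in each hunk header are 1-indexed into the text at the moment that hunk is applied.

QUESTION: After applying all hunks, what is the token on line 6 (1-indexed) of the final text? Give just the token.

Hunk 1: at line 3 remove [yxh,kpep] add [aigsm,ysv] -> 8 lines: jpvi rpxph syvgx qrrva aigsm ysv wcaih lky
Hunk 2: at line 4 remove [aigsm,ysv,wcaih] add [pkwx,vbive,wbmcd] -> 8 lines: jpvi rpxph syvgx qrrva pkwx vbive wbmcd lky
Hunk 3: at line 4 remove [pkwx,vbive] add [tuk] -> 7 lines: jpvi rpxph syvgx qrrva tuk wbmcd lky
Hunk 4: at line 3 remove [tuk] add [dbd] -> 7 lines: jpvi rpxph syvgx qrrva dbd wbmcd lky
Hunk 5: at line 1 remove [syvgx,qrrva,dbd] add [flyax,djcou] -> 6 lines: jpvi rpxph flyax djcou wbmcd lky
Final line 6: lky

Answer: lky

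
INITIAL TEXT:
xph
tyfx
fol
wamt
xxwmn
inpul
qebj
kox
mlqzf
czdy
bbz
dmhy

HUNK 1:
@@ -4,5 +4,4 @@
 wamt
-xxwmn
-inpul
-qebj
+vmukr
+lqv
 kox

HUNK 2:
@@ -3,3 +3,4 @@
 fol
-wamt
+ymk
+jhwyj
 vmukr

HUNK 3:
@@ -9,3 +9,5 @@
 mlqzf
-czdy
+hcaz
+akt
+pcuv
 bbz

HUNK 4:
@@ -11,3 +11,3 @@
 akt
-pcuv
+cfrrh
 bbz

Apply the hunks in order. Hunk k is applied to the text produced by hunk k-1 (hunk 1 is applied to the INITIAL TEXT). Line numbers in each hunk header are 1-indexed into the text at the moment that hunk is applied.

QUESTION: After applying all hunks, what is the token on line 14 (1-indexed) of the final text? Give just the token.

Hunk 1: at line 4 remove [xxwmn,inpul,qebj] add [vmukr,lqv] -> 11 lines: xph tyfx fol wamt vmukr lqv kox mlqzf czdy bbz dmhy
Hunk 2: at line 3 remove [wamt] add [ymk,jhwyj] -> 12 lines: xph tyfx fol ymk jhwyj vmukr lqv kox mlqzf czdy bbz dmhy
Hunk 3: at line 9 remove [czdy] add [hcaz,akt,pcuv] -> 14 lines: xph tyfx fol ymk jhwyj vmukr lqv kox mlqzf hcaz akt pcuv bbz dmhy
Hunk 4: at line 11 remove [pcuv] add [cfrrh] -> 14 lines: xph tyfx fol ymk jhwyj vmukr lqv kox mlqzf hcaz akt cfrrh bbz dmhy
Final line 14: dmhy

Answer: dmhy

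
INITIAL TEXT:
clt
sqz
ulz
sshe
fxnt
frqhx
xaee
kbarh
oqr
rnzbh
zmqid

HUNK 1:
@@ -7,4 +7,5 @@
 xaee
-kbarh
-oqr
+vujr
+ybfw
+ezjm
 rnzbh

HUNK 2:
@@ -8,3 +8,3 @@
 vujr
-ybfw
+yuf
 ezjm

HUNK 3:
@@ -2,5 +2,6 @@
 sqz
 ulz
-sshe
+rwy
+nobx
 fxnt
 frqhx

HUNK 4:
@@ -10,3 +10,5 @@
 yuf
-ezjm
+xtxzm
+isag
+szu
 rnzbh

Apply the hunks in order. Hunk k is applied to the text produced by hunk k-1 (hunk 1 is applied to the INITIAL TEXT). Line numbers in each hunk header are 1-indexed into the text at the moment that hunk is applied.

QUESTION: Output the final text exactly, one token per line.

Hunk 1: at line 7 remove [kbarh,oqr] add [vujr,ybfw,ezjm] -> 12 lines: clt sqz ulz sshe fxnt frqhx xaee vujr ybfw ezjm rnzbh zmqid
Hunk 2: at line 8 remove [ybfw] add [yuf] -> 12 lines: clt sqz ulz sshe fxnt frqhx xaee vujr yuf ezjm rnzbh zmqid
Hunk 3: at line 2 remove [sshe] add [rwy,nobx] -> 13 lines: clt sqz ulz rwy nobx fxnt frqhx xaee vujr yuf ezjm rnzbh zmqid
Hunk 4: at line 10 remove [ezjm] add [xtxzm,isag,szu] -> 15 lines: clt sqz ulz rwy nobx fxnt frqhx xaee vujr yuf xtxzm isag szu rnzbh zmqid

Answer: clt
sqz
ulz
rwy
nobx
fxnt
frqhx
xaee
vujr
yuf
xtxzm
isag
szu
rnzbh
zmqid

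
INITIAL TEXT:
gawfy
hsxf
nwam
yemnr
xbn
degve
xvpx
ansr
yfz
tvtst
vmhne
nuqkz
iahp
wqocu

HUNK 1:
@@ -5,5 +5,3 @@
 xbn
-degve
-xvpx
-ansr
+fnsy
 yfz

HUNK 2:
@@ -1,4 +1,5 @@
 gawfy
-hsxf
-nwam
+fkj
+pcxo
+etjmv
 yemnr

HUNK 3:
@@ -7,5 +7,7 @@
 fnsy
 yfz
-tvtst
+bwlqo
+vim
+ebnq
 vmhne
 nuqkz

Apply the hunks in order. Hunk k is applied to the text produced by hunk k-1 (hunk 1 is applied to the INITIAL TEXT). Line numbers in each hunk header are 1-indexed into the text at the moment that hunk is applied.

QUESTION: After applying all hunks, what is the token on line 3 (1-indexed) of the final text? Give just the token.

Answer: pcxo

Derivation:
Hunk 1: at line 5 remove [degve,xvpx,ansr] add [fnsy] -> 12 lines: gawfy hsxf nwam yemnr xbn fnsy yfz tvtst vmhne nuqkz iahp wqocu
Hunk 2: at line 1 remove [hsxf,nwam] add [fkj,pcxo,etjmv] -> 13 lines: gawfy fkj pcxo etjmv yemnr xbn fnsy yfz tvtst vmhne nuqkz iahp wqocu
Hunk 3: at line 7 remove [tvtst] add [bwlqo,vim,ebnq] -> 15 lines: gawfy fkj pcxo etjmv yemnr xbn fnsy yfz bwlqo vim ebnq vmhne nuqkz iahp wqocu
Final line 3: pcxo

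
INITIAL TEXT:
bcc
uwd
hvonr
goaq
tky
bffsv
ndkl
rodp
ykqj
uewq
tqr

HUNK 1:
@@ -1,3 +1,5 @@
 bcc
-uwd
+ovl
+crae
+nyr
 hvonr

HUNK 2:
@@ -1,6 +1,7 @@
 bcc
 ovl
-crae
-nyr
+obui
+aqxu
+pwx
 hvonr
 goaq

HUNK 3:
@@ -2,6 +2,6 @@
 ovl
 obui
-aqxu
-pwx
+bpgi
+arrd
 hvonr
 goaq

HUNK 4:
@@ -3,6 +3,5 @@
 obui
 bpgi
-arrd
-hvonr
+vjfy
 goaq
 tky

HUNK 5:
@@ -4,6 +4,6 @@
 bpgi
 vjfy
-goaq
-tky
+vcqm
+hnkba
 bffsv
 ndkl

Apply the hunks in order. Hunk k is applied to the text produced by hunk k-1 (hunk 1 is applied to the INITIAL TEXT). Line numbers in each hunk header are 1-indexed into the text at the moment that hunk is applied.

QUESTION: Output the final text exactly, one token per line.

Answer: bcc
ovl
obui
bpgi
vjfy
vcqm
hnkba
bffsv
ndkl
rodp
ykqj
uewq
tqr

Derivation:
Hunk 1: at line 1 remove [uwd] add [ovl,crae,nyr] -> 13 lines: bcc ovl crae nyr hvonr goaq tky bffsv ndkl rodp ykqj uewq tqr
Hunk 2: at line 1 remove [crae,nyr] add [obui,aqxu,pwx] -> 14 lines: bcc ovl obui aqxu pwx hvonr goaq tky bffsv ndkl rodp ykqj uewq tqr
Hunk 3: at line 2 remove [aqxu,pwx] add [bpgi,arrd] -> 14 lines: bcc ovl obui bpgi arrd hvonr goaq tky bffsv ndkl rodp ykqj uewq tqr
Hunk 4: at line 3 remove [arrd,hvonr] add [vjfy] -> 13 lines: bcc ovl obui bpgi vjfy goaq tky bffsv ndkl rodp ykqj uewq tqr
Hunk 5: at line 4 remove [goaq,tky] add [vcqm,hnkba] -> 13 lines: bcc ovl obui bpgi vjfy vcqm hnkba bffsv ndkl rodp ykqj uewq tqr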